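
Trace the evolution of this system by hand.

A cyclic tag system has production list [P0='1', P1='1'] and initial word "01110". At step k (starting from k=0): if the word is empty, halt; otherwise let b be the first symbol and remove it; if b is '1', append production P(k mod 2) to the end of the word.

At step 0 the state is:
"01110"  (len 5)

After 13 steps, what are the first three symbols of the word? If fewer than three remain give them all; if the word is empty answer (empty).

gen 0: "01110"  (len 5)
gen 1: "1110"  (len 4)
gen 2: "1101"  (len 4)
gen 3: "1011"  (len 4)
gen 4: "0111"  (len 4)
gen 5: "111"  (len 3)
gen 6: "111"  (len 3)
gen 7: "111"  (len 3)
gen 8: "111"  (len 3)
gen 9: "111"  (len 3)
gen 10: "111"  (len 3)
gen 11: "111"  (len 3)
gen 12: "111"  (len 3)
gen 13: "111"  (len 3)

111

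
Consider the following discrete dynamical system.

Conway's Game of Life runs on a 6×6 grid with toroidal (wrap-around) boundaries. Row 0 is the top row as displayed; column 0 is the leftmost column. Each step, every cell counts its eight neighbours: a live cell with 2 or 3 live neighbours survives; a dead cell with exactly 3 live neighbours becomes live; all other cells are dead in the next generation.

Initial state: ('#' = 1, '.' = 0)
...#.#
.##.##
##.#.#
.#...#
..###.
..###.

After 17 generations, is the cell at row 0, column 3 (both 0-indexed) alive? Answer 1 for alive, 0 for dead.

t=0: ...#.#
.##.##
##.#.#
.#...#
..###.
..###.
t=1: ##...#
.#....
...#..
.#...#
.#...#
.....#
t=2: .#...#
.##...
#.#...
..#.#.
....##
.#..##
t=3: .#..##
..#...
..#...
.#..#.
#.....
......
t=4: ......
.###..
.###..
.#....
......
#....#
t=5: ###...
.#.#..
#..#..
.#....
#.....
......
t=6: ###...
...#..
##....
##....
......
#.....
t=7: ###...
......
###...
##....
##....
#.....
t=8: ##....
......
#.#...
.....#
.....#
..#..#
t=9: ##....
#.....
......
#....#
#...##
.#...#
t=10: .#...#
##....
#....#
#...#.
.#..#.
.#..#.
t=11: .##..#
.#....
......
##..#.
##.##.
.##.##
t=12: ...###
###...
##....
#####.
......
......
t=13: ######
..###.
......
#.##.#
.###..
....#.
t=14: ##....
#.....
.#...#
#..##.
##...#
......
t=15: ##....
.....#
.#..##
..#.#.
##..##
.....#
t=16: #....#
.#..##
#..###
..#...
##.##.
....#.
t=17: #.....
.#.#..
####..
..#...
.#####
.#.##.

0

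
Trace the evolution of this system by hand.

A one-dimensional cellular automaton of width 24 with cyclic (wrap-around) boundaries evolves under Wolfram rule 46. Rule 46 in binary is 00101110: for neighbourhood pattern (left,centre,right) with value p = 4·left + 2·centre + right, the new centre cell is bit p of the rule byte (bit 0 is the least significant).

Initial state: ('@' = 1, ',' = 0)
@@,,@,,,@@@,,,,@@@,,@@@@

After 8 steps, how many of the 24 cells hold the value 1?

8

k=0  @@,,@,,,@@@,,,,@@@,,@@@@
k=1  ,,,@@,,@@,,,,,@@,,,@@,,,
k=2  ,,@@,,@@,,,,,@@,,,@@,,,,
k=3  ,@@,,@@,,,,,@@,,,@@,,,,,
k=4  @@,,@@,,,,,@@,,,@@,,,,,,
k=5  @,,@@,,,,,@@,,,@@,,,,,,@
k=6  ,,@@,,,,,@@,,,@@,,,,,,@@
k=7  ,@@,,,,,@@,,,@@,,,,,,@@,
k=8  @@,,,,,@@,,,@@,,,,,,@@,,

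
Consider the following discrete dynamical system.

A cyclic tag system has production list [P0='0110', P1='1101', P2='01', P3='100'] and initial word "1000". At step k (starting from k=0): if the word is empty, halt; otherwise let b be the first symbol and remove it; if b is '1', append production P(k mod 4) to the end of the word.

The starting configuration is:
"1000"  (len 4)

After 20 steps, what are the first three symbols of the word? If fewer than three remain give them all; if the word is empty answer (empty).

011

[0] "1000"  (len 4)
[1] "0000110"  (len 7)
[2] "000110"  (len 6)
[3] "00110"  (len 5)
[4] "0110"  (len 4)
[5] "110"  (len 3)
[6] "101101"  (len 6)
[7] "0110101"  (len 7)
[8] "110101"  (len 6)
[9] "101010110"  (len 9)
[10] "010101101101"  (len 12)
[11] "10101101101"  (len 11)
[12] "0101101101100"  (len 13)
[13] "101101101100"  (len 12)
[14] "011011011001101"  (len 15)
[15] "11011011001101"  (len 14)
[16] "1011011001101100"  (len 16)
[17] "0110110011011000110"  (len 19)
[18] "110110011011000110"  (len 18)
[19] "1011001101100011001"  (len 19)
[20] "011001101100011001100"  (len 21)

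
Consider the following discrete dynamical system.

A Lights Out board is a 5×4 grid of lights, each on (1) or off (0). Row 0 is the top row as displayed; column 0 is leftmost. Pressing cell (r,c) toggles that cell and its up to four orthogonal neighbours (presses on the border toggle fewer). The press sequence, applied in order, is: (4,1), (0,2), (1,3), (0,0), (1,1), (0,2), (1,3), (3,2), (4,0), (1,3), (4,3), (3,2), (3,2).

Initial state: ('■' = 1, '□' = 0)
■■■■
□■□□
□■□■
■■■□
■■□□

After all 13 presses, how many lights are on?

9

k=0  ■■■■
□■□□
□■□■
■■■□
■■□□
k=1  ■■■■
□■□□
□■□■
■□■□
□□■□
k=2  ■□□□
□■■□
□■□■
■□■□
□□■□
k=3  ■□□■
□■□■
□■□□
■□■□
□□■□
k=4  □■□■
■■□■
□■□□
■□■□
□□■□
k=5  □□□■
□□■■
□□□□
■□■□
□□■□
k=6  □■■□
□□□■
□□□□
■□■□
□□■□
k=7  □■■■
□□■□
□□□■
■□■□
□□■□
k=8  □■■■
□□■□
□□■■
■■□■
□□□□
k=9  □■■■
□□■□
□□■■
□■□■
■■□□
k=10  □■■□
□□□■
□□■□
□■□■
■■□□
k=11  □■■□
□□□■
□□■□
□■□□
■■■■
k=12  □■■□
□□□■
□□□□
□□■■
■■□■
k=13  □■■□
□□□■
□□■□
□■□□
■■■■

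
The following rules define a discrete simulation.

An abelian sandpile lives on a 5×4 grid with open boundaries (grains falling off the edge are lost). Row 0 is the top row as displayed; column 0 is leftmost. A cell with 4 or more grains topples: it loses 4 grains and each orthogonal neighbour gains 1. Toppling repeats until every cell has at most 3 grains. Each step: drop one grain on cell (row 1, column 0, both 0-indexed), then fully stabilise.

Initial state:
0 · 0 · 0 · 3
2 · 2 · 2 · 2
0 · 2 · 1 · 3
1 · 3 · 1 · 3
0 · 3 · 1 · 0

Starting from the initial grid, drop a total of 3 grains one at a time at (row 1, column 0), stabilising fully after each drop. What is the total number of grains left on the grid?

[0] 0 · 0 · 0 · 3
2 · 2 · 2 · 2
0 · 2 · 1 · 3
1 · 3 · 1 · 3
0 · 3 · 1 · 0
[1] 0 · 0 · 0 · 3
3 · 2 · 2 · 2
0 · 2 · 1 · 3
1 · 3 · 1 · 3
0 · 3 · 1 · 0
[2] 1 · 0 · 0 · 3
0 · 3 · 2 · 2
1 · 2 · 1 · 3
1 · 3 · 1 · 3
0 · 3 · 1 · 0
[3] 1 · 0 · 0 · 3
1 · 3 · 2 · 2
1 · 2 · 1 · 3
1 · 3 · 1 · 3
0 · 3 · 1 · 0

31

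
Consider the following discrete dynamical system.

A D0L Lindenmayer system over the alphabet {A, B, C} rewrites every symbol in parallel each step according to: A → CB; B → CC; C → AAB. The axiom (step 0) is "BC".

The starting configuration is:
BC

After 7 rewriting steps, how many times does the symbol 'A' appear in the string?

288

step 0: BC
step 1: CCAAB
step 2: AABAABCBCBCC
step 3: CBCBCCCBCBCCAABCCAABCCAABAAB
step 4: AABCCAABCCAABAABAABCCAABCCAABAABCBCBCCAABAABCBCBCCAABAABCBCBCCCBCBCC
step 5: CBCBCCAABAABCBCBCCAABAABCBCBCCCBCBCCCBCBCCAABAABCBCBCCAABA…BCCAABCCAABAABCBCBCCCBCBCCAABCCAABCCAABAABAABCCAABCCAABAAB  (len 160)
step 6: AABCCAABCCAABAABCBCBCCCBCBCCAABCCAABCCAABAABCBCBCCCBCBCCAA…CBCCAABAABCBCBCCCBCBCCCBCBCCAABAABCBCBCCAABAABCBCBCCCBCBCC  (len 384)
step 7: CBCBCCAABAABCBCBCCAABAABCBCBCCCBCBCCAABCCAABCCAABAABAABCCA…BCCAABCCAABAABCBCBCCCBCBCCAABCCAABCCAABAABAABCCAABCCAABAAB  (len 912)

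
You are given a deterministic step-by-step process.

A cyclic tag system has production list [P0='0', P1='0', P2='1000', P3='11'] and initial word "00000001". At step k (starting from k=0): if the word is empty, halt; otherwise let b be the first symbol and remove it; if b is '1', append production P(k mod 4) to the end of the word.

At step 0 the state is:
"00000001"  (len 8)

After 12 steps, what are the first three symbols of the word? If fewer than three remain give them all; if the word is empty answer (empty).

0) "00000001"  (len 8)
1) "0000001"  (len 7)
2) "000001"  (len 6)
3) "00001"  (len 5)
4) "0001"  (len 4)
5) "001"  (len 3)
6) "01"  (len 2)
7) "1"  (len 1)
8) "11"  (len 2)
9) "10"  (len 2)
10) "00"  (len 2)
11) "0"  (len 1)
12) (halted — word empty)

(empty)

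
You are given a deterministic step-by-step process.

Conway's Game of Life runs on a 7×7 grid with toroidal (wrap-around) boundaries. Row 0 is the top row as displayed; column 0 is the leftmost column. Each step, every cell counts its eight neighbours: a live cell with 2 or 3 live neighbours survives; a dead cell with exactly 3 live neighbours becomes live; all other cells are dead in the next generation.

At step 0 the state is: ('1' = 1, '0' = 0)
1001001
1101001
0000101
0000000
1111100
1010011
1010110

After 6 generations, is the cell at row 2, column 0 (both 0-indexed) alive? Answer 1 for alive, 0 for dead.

0

0) 1001001
1101001
0000101
0000000
1111100
1010011
1010110
1) 0001000
0111100
0000011
1110110
1011110
0000000
0010100
2) 0100000
0011110
0000001
1010000
1010010
0110010
0001000
3) 0000000
0011110
0110111
1000000
1011000
0111101
0100000
4) 0011100
0110001
1110001
1000110
1000101
0000100
1101000
5) 0000100
0000011
0011000
0001100
1001101
0101111
0100000
6) 0000010
0001110
0011010
0000010
1000001
0101001
1011000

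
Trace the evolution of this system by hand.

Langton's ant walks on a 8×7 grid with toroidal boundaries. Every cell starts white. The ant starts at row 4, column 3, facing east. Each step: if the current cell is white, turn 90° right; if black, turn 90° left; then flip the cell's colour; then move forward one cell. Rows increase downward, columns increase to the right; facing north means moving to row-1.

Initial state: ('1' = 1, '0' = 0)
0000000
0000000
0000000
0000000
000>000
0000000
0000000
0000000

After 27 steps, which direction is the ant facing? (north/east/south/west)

[0] 0000000
0000000
0000000
0000000
000>000
0000000
0000000
0000000
[1] 0000000
0000000
0000000
0000000
0001000
000v000
0000000
0000000
[2] 0000000
0000000
0000000
0000000
0001000
00<1000
0000000
0000000
[3] 0000000
0000000
0000000
0000000
00^1000
0011000
0000000
0000000
[4] 0000000
0000000
0000000
0000000
001>000
0011000
0000000
0000000
[5] 0000000
0000000
0000000
000^000
0010000
0011000
0000000
0000000
[6] 0000000
0000000
0000000
0001>00
0010000
0011000
0000000
0000000
[7] 0000000
0000000
0000000
0001100
0010v00
0011000
0000000
0000000
[8] 0000000
0000000
0000000
0001100
001<100
0011000
0000000
0000000
[9] 0000000
0000000
0000000
000^100
0011100
0011000
0000000
0000000
[10] 0000000
0000000
0000000
00<0100
0011100
0011000
0000000
0000000
[11] 0000000
0000000
00^0000
0010100
0011100
0011000
0000000
0000000
[12] 0000000
0000000
001>000
0010100
0011100
0011000
0000000
0000000
[13] 0000000
0000000
0011000
001v100
0011100
0011000
0000000
0000000
[14] 0000000
0000000
0011000
00<1100
0011100
0011000
0000000
0000000
[15] 0000000
0000000
0011000
0001100
00v1100
0011000
0000000
0000000
[16] 0000000
0000000
0011000
0001100
000>100
0011000
0000000
0000000
[17] 0000000
0000000
0011000
000^100
0000100
0011000
0000000
0000000
[18] 0000000
0000000
0011000
00<0100
0000100
0011000
0000000
0000000
[19] 0000000
0000000
00^1000
0010100
0000100
0011000
0000000
0000000
[20] 0000000
0000000
0<01000
0010100
0000100
0011000
0000000
0000000
[21] 0000000
0^00000
0101000
0010100
0000100
0011000
0000000
0000000
[22] 0000000
01>0000
0101000
0010100
0000100
0011000
0000000
0000000
[23] 0000000
0110000
01v1000
0010100
0000100
0011000
0000000
0000000
[24] 0000000
0110000
0<11000
0010100
0000100
0011000
0000000
0000000
[25] 0000000
0110000
0011000
0v10100
0000100
0011000
0000000
0000000
[26] 0000000
0110000
0011000
<110100
0000100
0011000
0000000
0000000
[27] 0000000
0110000
^011000
1110100
0000100
0011000
0000000
0000000

north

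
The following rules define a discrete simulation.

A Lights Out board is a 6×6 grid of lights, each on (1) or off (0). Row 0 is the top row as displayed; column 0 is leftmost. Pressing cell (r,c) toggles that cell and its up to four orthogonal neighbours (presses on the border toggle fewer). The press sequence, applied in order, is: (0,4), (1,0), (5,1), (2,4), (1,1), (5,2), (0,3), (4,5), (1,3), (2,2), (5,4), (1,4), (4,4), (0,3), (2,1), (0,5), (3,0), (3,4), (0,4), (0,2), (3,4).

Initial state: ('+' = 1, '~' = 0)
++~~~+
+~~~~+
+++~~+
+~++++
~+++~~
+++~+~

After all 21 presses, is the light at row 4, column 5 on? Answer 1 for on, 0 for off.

0

[0] ++~~~+
+~~~~+
+++~~+
+~++++
~+++~~
+++~+~
[1] ++~++~
+~~~++
+++~~+
+~++++
~+++~~
+++~+~
[2] ~+~++~
~+~~++
~++~~+
+~++++
~+++~~
+++~+~
[3] ~+~++~
~+~~++
~++~~+
+~++++
~~++~~
~~~~+~
[4] ~+~++~
~+~~~+
~++++~
+~++~+
~~++~~
~~~~+~
[5] ~~~++~
+~+~~+
~~+++~
+~++~+
~~++~~
~~~~+~
[6] ~~~++~
+~+~~+
~~+++~
+~++~+
~~~+~~
~++++~
[7] ~~+~~~
+~++~+
~~+++~
+~++~+
~~~+~~
~++++~
[8] ~~+~~~
+~++~+
~~+++~
+~++~~
~~~+++
~+++++
[9] ~~++~~
+~~~++
~~+~+~
+~++~~
~~~+++
~+++++
[10] ~~++~~
+~+~++
~+~++~
+~~+~~
~~~+++
~+++++
[11] ~~++~~
+~+~++
~+~++~
+~~+~~
~~~+~+
~++~~~
[12] ~~+++~
+~++~~
~+~+~~
+~~+~~
~~~+~+
~++~~~
[13] ~~+++~
+~++~~
~+~+~~
+~~++~
~~~~+~
~++~+~
[14] ~~~~~~
+~+~~~
~+~+~~
+~~++~
~~~~+~
~++~+~
[15] ~~~~~~
+++~~~
+~++~~
++~++~
~~~~+~
~++~+~
[16] ~~~~++
+++~~+
+~++~~
++~++~
~~~~+~
~++~+~
[17] ~~~~++
+++~~+
~~++~~
~~~++~
+~~~+~
~++~+~
[18] ~~~~++
+++~~+
~~+++~
~~~~~+
+~~~~~
~++~+~
[19] ~~~+~~
+++~++
~~+++~
~~~~~+
+~~~~~
~++~+~
[20] ~++~~~
++~~++
~~+++~
~~~~~+
+~~~~~
~++~+~
[21] ~++~~~
++~~++
~~++~~
~~~++~
+~~~+~
~++~+~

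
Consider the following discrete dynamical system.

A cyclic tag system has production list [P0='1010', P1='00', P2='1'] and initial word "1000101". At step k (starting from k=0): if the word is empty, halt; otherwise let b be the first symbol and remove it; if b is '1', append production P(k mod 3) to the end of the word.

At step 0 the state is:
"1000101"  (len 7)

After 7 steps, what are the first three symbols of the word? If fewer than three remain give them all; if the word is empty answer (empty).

101

k=0  "1000101"  (len 7)
k=1  "0001011010"  (len 10)
k=2  "001011010"  (len 9)
k=3  "01011010"  (len 8)
k=4  "1011010"  (len 7)
k=5  "01101000"  (len 8)
k=6  "1101000"  (len 7)
k=7  "1010001010"  (len 10)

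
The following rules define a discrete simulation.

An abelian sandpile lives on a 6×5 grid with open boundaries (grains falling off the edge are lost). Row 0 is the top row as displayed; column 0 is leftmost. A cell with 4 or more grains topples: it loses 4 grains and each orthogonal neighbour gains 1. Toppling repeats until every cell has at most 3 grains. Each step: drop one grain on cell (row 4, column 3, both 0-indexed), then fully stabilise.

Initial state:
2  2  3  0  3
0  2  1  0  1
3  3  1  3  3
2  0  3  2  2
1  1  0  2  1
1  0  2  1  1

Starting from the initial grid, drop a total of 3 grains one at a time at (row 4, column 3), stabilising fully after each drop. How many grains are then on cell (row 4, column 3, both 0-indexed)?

1

t=0: 2  2  3  0  3
0  2  1  0  1
3  3  1  3  3
2  0  3  2  2
1  1  0  2  1
1  0  2  1  1
t=1: 2  2  3  0  3
0  2  1  0  1
3  3  1  3  3
2  0  3  2  2
1  1  0  3  1
1  0  2  1  1
t=2: 2  2  3  0  3
0  2  1  0  1
3  3  1  3  3
2  0  3  3  2
1  1  1  0  2
1  0  2  2  1
t=3: 2  2  3  0  3
0  2  1  0  1
3  3  1  3  3
2  0  3  3  2
1  1  1  1  2
1  0  2  2  1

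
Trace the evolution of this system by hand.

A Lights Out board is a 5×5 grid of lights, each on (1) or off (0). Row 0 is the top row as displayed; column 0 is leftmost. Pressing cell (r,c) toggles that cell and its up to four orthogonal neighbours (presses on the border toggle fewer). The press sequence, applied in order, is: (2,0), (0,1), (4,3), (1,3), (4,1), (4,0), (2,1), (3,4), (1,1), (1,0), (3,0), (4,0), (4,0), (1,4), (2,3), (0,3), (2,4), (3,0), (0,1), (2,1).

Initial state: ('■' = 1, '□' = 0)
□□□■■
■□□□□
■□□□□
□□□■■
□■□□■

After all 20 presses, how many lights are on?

0) □□□■■
■□□□□
■□□□□
□□□■■
□■□□■
1) □□□■■
□□□□□
□■□□□
■□□■■
□■□□■
2) ■■■■■
□■□□□
□■□□□
■□□■■
□■□□■
3) ■■■■■
□■□□□
□■□□□
■□□□■
□■■■□
4) ■■■□■
□■■■■
□■□■□
■□□□■
□■■■□
5) ■■■□■
□■■■■
□■□■□
■■□□■
■□□■□
6) ■■■□■
□■■■■
□■□■□
□■□□■
□■□■□
7) ■■■□■
□□■■■
■□■■□
□□□□■
□■□■□
8) ■■■□■
□□■■■
■□■■■
□□□■□
□■□■■
9) ■□■□■
■■□■■
■■■■■
□□□■□
□■□■■
10) □□■□■
□□□■■
□■■■■
□□□■□
□■□■■
11) □□■□■
□□□■■
■■■■■
■■□■□
■■□■■
12) □□■□■
□□□■■
■■■■■
□■□■□
□□□■■
13) □□■□■
□□□■■
■■■■■
■■□■□
■■□■■
14) □□■□□
□□□□□
■■■■□
■■□■□
■■□■■
15) □□■□□
□□□■□
■■□□■
■■□□□
■■□■■
16) □□□■■
□□□□□
■■□□■
■■□□□
■■□■■
17) □□□■■
□□□□■
■■□■□
■■□□■
■■□■■
18) □□□■■
□□□□■
□■□■□
□□□□■
□■□■■
19) ■■■■■
□■□□■
□■□■□
□□□□■
□■□■■
20) ■■■■■
□□□□■
■□■■□
□■□□■
□■□■■

14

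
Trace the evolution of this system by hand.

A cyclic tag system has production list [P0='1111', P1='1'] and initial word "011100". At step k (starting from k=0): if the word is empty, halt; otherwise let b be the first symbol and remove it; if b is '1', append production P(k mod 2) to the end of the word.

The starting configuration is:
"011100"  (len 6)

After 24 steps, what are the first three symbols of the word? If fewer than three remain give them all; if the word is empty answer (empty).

t=0: "011100"  (len 6)
t=1: "11100"  (len 5)
t=2: "11001"  (len 5)
t=3: "10011111"  (len 8)
t=4: "00111111"  (len 8)
t=5: "0111111"  (len 7)
t=6: "111111"  (len 6)
t=7: "111111111"  (len 9)
t=8: "111111111"  (len 9)
t=9: "111111111111"  (len 12)
t=10: "111111111111"  (len 12)
t=11: "111111111111111"  (len 15)
t=12: "111111111111111"  (len 15)
t=13: "111111111111111111"  (len 18)
t=14: "111111111111111111"  (len 18)
t=15: "111111111111111111111"  (len 21)
t=16: "111111111111111111111"  (len 21)
t=17: "111111111111111111111111"  (len 24)
t=18: "111111111111111111111111"  (len 24)
t=19: "111111111111111111111111111"  (len 27)
t=20: "111111111111111111111111111"  (len 27)
t=21: "111111111111111111111111111111"  (len 30)
t=22: "111111111111111111111111111111"  (len 30)
t=23: "111111111111111111111111111111111"  (len 33)
t=24: "111111111111111111111111111111111"  (len 33)

111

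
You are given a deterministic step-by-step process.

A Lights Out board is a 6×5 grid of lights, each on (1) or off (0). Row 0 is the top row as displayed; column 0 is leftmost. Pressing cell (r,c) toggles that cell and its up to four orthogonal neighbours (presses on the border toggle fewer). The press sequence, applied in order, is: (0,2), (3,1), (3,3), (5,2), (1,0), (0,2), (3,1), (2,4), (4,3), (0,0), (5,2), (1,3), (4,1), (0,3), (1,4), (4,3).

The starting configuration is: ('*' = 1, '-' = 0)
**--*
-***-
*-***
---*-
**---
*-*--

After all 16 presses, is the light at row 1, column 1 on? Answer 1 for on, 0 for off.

0

[0] **--*
-***-
*-***
---*-
**---
*-*--
[1] *-***
-*-*-
*-***
---*-
**---
*-*--
[2] *-***
-*-*-
*****
****-
*----
*-*--
[3] *-***
-*-*-
***-*
**--*
*--*-
*-*--
[4] *-***
-*-*-
***-*
**--*
*-**-
**-*-
[5] --***
*--*-
-**-*
**--*
*-**-
**-*-
[6] -*--*
*-**-
-**-*
**--*
*-**-
**-*-
[7] -*--*
*-**-
--*-*
--*-*
****-
**-*-
[8] -*--*
*-***
--**-
--*--
****-
**-*-
[9] -*--*
*-***
--**-
--**-
**--*
**---
[10] *---*
--***
--**-
--**-
**--*
**---
[11] *---*
--***
--**-
--**-
***-*
*-**-
[12] *--**
-----
--*--
--**-
***-*
*-**-
[13] *--**
-----
--*--
-***-
----*
****-
[14] *-*--
---*-
--*--
-***-
----*
****-
[15] *-*-*
----*
--*-*
-***-
----*
****-
[16] *-*-*
----*
--*-*
-**--
--**-
***--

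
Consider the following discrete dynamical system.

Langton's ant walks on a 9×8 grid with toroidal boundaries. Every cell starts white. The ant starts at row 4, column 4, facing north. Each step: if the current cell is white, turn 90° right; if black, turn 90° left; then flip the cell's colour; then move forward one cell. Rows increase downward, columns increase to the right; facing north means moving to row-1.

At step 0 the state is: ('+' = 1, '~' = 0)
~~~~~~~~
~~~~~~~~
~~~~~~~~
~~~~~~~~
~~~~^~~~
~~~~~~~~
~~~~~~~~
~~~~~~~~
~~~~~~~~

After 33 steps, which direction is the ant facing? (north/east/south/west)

gen 0: ~~~~~~~~
~~~~~~~~
~~~~~~~~
~~~~~~~~
~~~~^~~~
~~~~~~~~
~~~~~~~~
~~~~~~~~
~~~~~~~~
gen 1: ~~~~~~~~
~~~~~~~~
~~~~~~~~
~~~~~~~~
~~~~+>~~
~~~~~~~~
~~~~~~~~
~~~~~~~~
~~~~~~~~
gen 2: ~~~~~~~~
~~~~~~~~
~~~~~~~~
~~~~~~~~
~~~~++~~
~~~~~v~~
~~~~~~~~
~~~~~~~~
~~~~~~~~
gen 3: ~~~~~~~~
~~~~~~~~
~~~~~~~~
~~~~~~~~
~~~~++~~
~~~~<+~~
~~~~~~~~
~~~~~~~~
~~~~~~~~
gen 4: ~~~~~~~~
~~~~~~~~
~~~~~~~~
~~~~~~~~
~~~~^+~~
~~~~++~~
~~~~~~~~
~~~~~~~~
~~~~~~~~
gen 5: ~~~~~~~~
~~~~~~~~
~~~~~~~~
~~~~~~~~
~~~<~+~~
~~~~++~~
~~~~~~~~
~~~~~~~~
~~~~~~~~
gen 6: ~~~~~~~~
~~~~~~~~
~~~~~~~~
~~~^~~~~
~~~+~+~~
~~~~++~~
~~~~~~~~
~~~~~~~~
~~~~~~~~
gen 7: ~~~~~~~~
~~~~~~~~
~~~~~~~~
~~~+>~~~
~~~+~+~~
~~~~++~~
~~~~~~~~
~~~~~~~~
~~~~~~~~
gen 8: ~~~~~~~~
~~~~~~~~
~~~~~~~~
~~~++~~~
~~~+v+~~
~~~~++~~
~~~~~~~~
~~~~~~~~
~~~~~~~~
gen 9: ~~~~~~~~
~~~~~~~~
~~~~~~~~
~~~++~~~
~~~<++~~
~~~~++~~
~~~~~~~~
~~~~~~~~
~~~~~~~~
gen 10: ~~~~~~~~
~~~~~~~~
~~~~~~~~
~~~++~~~
~~~~++~~
~~~v++~~
~~~~~~~~
~~~~~~~~
~~~~~~~~
gen 11: ~~~~~~~~
~~~~~~~~
~~~~~~~~
~~~++~~~
~~~~++~~
~~<+++~~
~~~~~~~~
~~~~~~~~
~~~~~~~~
gen 12: ~~~~~~~~
~~~~~~~~
~~~~~~~~
~~~++~~~
~~^~++~~
~~++++~~
~~~~~~~~
~~~~~~~~
~~~~~~~~
gen 13: ~~~~~~~~
~~~~~~~~
~~~~~~~~
~~~++~~~
~~+>++~~
~~++++~~
~~~~~~~~
~~~~~~~~
~~~~~~~~
gen 14: ~~~~~~~~
~~~~~~~~
~~~~~~~~
~~~++~~~
~~++++~~
~~+v++~~
~~~~~~~~
~~~~~~~~
~~~~~~~~
gen 15: ~~~~~~~~
~~~~~~~~
~~~~~~~~
~~~++~~~
~~++++~~
~~+~>+~~
~~~~~~~~
~~~~~~~~
~~~~~~~~
gen 16: ~~~~~~~~
~~~~~~~~
~~~~~~~~
~~~++~~~
~~++^+~~
~~+~~+~~
~~~~~~~~
~~~~~~~~
~~~~~~~~
gen 17: ~~~~~~~~
~~~~~~~~
~~~~~~~~
~~~++~~~
~~+<~+~~
~~+~~+~~
~~~~~~~~
~~~~~~~~
~~~~~~~~
gen 18: ~~~~~~~~
~~~~~~~~
~~~~~~~~
~~~++~~~
~~+~~+~~
~~+v~+~~
~~~~~~~~
~~~~~~~~
~~~~~~~~
gen 19: ~~~~~~~~
~~~~~~~~
~~~~~~~~
~~~++~~~
~~+~~+~~
~~<+~+~~
~~~~~~~~
~~~~~~~~
~~~~~~~~
gen 20: ~~~~~~~~
~~~~~~~~
~~~~~~~~
~~~++~~~
~~+~~+~~
~~~+~+~~
~~v~~~~~
~~~~~~~~
~~~~~~~~
gen 21: ~~~~~~~~
~~~~~~~~
~~~~~~~~
~~~++~~~
~~+~~+~~
~~~+~+~~
~<+~~~~~
~~~~~~~~
~~~~~~~~
gen 22: ~~~~~~~~
~~~~~~~~
~~~~~~~~
~~~++~~~
~~+~~+~~
~^~+~+~~
~++~~~~~
~~~~~~~~
~~~~~~~~
gen 23: ~~~~~~~~
~~~~~~~~
~~~~~~~~
~~~++~~~
~~+~~+~~
~+>+~+~~
~++~~~~~
~~~~~~~~
~~~~~~~~
gen 24: ~~~~~~~~
~~~~~~~~
~~~~~~~~
~~~++~~~
~~+~~+~~
~+++~+~~
~+v~~~~~
~~~~~~~~
~~~~~~~~
gen 25: ~~~~~~~~
~~~~~~~~
~~~~~~~~
~~~++~~~
~~+~~+~~
~+++~+~~
~+~>~~~~
~~~~~~~~
~~~~~~~~
gen 26: ~~~~~~~~
~~~~~~~~
~~~~~~~~
~~~++~~~
~~+~~+~~
~+++~+~~
~+~+~~~~
~~~v~~~~
~~~~~~~~
gen 27: ~~~~~~~~
~~~~~~~~
~~~~~~~~
~~~++~~~
~~+~~+~~
~+++~+~~
~+~+~~~~
~~<+~~~~
~~~~~~~~
gen 28: ~~~~~~~~
~~~~~~~~
~~~~~~~~
~~~++~~~
~~+~~+~~
~+++~+~~
~+^+~~~~
~~++~~~~
~~~~~~~~
gen 29: ~~~~~~~~
~~~~~~~~
~~~~~~~~
~~~++~~~
~~+~~+~~
~+++~+~~
~++>~~~~
~~++~~~~
~~~~~~~~
gen 30: ~~~~~~~~
~~~~~~~~
~~~~~~~~
~~~++~~~
~~+~~+~~
~++^~+~~
~++~~~~~
~~++~~~~
~~~~~~~~
gen 31: ~~~~~~~~
~~~~~~~~
~~~~~~~~
~~~++~~~
~~+~~+~~
~+<~~+~~
~++~~~~~
~~++~~~~
~~~~~~~~
gen 32: ~~~~~~~~
~~~~~~~~
~~~~~~~~
~~~++~~~
~~+~~+~~
~+~~~+~~
~+v~~~~~
~~++~~~~
~~~~~~~~
gen 33: ~~~~~~~~
~~~~~~~~
~~~~~~~~
~~~++~~~
~~+~~+~~
~+~~~+~~
~+~>~~~~
~~++~~~~
~~~~~~~~

east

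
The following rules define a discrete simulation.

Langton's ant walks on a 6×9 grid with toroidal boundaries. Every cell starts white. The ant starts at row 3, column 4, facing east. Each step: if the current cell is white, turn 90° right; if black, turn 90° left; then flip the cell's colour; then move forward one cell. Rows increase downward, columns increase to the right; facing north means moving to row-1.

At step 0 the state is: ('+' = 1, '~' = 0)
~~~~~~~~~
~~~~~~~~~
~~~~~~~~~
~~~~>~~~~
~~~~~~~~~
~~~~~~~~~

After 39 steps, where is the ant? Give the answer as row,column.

k=0  ~~~~~~~~~
~~~~~~~~~
~~~~~~~~~
~~~~>~~~~
~~~~~~~~~
~~~~~~~~~
k=1  ~~~~~~~~~
~~~~~~~~~
~~~~~~~~~
~~~~+~~~~
~~~~v~~~~
~~~~~~~~~
k=2  ~~~~~~~~~
~~~~~~~~~
~~~~~~~~~
~~~~+~~~~
~~~<+~~~~
~~~~~~~~~
k=3  ~~~~~~~~~
~~~~~~~~~
~~~~~~~~~
~~~^+~~~~
~~~++~~~~
~~~~~~~~~
k=4  ~~~~~~~~~
~~~~~~~~~
~~~~~~~~~
~~~+>~~~~
~~~++~~~~
~~~~~~~~~
k=5  ~~~~~~~~~
~~~~~~~~~
~~~~^~~~~
~~~+~~~~~
~~~++~~~~
~~~~~~~~~
k=6  ~~~~~~~~~
~~~~~~~~~
~~~~+>~~~
~~~+~~~~~
~~~++~~~~
~~~~~~~~~
k=7  ~~~~~~~~~
~~~~~~~~~
~~~~++~~~
~~~+~v~~~
~~~++~~~~
~~~~~~~~~
k=8  ~~~~~~~~~
~~~~~~~~~
~~~~++~~~
~~~+<+~~~
~~~++~~~~
~~~~~~~~~
k=9  ~~~~~~~~~
~~~~~~~~~
~~~~^+~~~
~~~+++~~~
~~~++~~~~
~~~~~~~~~
k=10  ~~~~~~~~~
~~~~~~~~~
~~~<~+~~~
~~~+++~~~
~~~++~~~~
~~~~~~~~~
k=11  ~~~~~~~~~
~~~^~~~~~
~~~+~+~~~
~~~+++~~~
~~~++~~~~
~~~~~~~~~
k=12  ~~~~~~~~~
~~~+>~~~~
~~~+~+~~~
~~~+++~~~
~~~++~~~~
~~~~~~~~~
k=13  ~~~~~~~~~
~~~++~~~~
~~~+v+~~~
~~~+++~~~
~~~++~~~~
~~~~~~~~~
k=14  ~~~~~~~~~
~~~++~~~~
~~~<++~~~
~~~+++~~~
~~~++~~~~
~~~~~~~~~
k=15  ~~~~~~~~~
~~~++~~~~
~~~~++~~~
~~~v++~~~
~~~++~~~~
~~~~~~~~~
k=16  ~~~~~~~~~
~~~++~~~~
~~~~++~~~
~~~~>+~~~
~~~++~~~~
~~~~~~~~~
k=17  ~~~~~~~~~
~~~++~~~~
~~~~^+~~~
~~~~~+~~~
~~~++~~~~
~~~~~~~~~
k=18  ~~~~~~~~~
~~~++~~~~
~~~<~+~~~
~~~~~+~~~
~~~++~~~~
~~~~~~~~~
k=19  ~~~~~~~~~
~~~^+~~~~
~~~+~+~~~
~~~~~+~~~
~~~++~~~~
~~~~~~~~~
k=20  ~~~~~~~~~
~~<~+~~~~
~~~+~+~~~
~~~~~+~~~
~~~++~~~~
~~~~~~~~~
k=21  ~~^~~~~~~
~~+~+~~~~
~~~+~+~~~
~~~~~+~~~
~~~++~~~~
~~~~~~~~~
k=22  ~~+>~~~~~
~~+~+~~~~
~~~+~+~~~
~~~~~+~~~
~~~++~~~~
~~~~~~~~~
k=23  ~~++~~~~~
~~+v+~~~~
~~~+~+~~~
~~~~~+~~~
~~~++~~~~
~~~~~~~~~
k=24  ~~++~~~~~
~~<++~~~~
~~~+~+~~~
~~~~~+~~~
~~~++~~~~
~~~~~~~~~
k=25  ~~++~~~~~
~~~++~~~~
~~v+~+~~~
~~~~~+~~~
~~~++~~~~
~~~~~~~~~
k=26  ~~++~~~~~
~~~++~~~~
~<++~+~~~
~~~~~+~~~
~~~++~~~~
~~~~~~~~~
k=27  ~~++~~~~~
~^~++~~~~
~+++~+~~~
~~~~~+~~~
~~~++~~~~
~~~~~~~~~
k=28  ~~++~~~~~
~+>++~~~~
~+++~+~~~
~~~~~+~~~
~~~++~~~~
~~~~~~~~~
k=29  ~~++~~~~~
~++++~~~~
~+v+~+~~~
~~~~~+~~~
~~~++~~~~
~~~~~~~~~
k=30  ~~++~~~~~
~++++~~~~
~+~>~+~~~
~~~~~+~~~
~~~++~~~~
~~~~~~~~~
k=31  ~~++~~~~~
~++^+~~~~
~+~~~+~~~
~~~~~+~~~
~~~++~~~~
~~~~~~~~~
k=32  ~~++~~~~~
~+<~+~~~~
~+~~~+~~~
~~~~~+~~~
~~~++~~~~
~~~~~~~~~
k=33  ~~++~~~~~
~+~~+~~~~
~+v~~+~~~
~~~~~+~~~
~~~++~~~~
~~~~~~~~~
k=34  ~~++~~~~~
~+~~+~~~~
~<+~~+~~~
~~~~~+~~~
~~~++~~~~
~~~~~~~~~
k=35  ~~++~~~~~
~+~~+~~~~
~~+~~+~~~
~v~~~+~~~
~~~++~~~~
~~~~~~~~~
k=36  ~~++~~~~~
~+~~+~~~~
~~+~~+~~~
<+~~~+~~~
~~~++~~~~
~~~~~~~~~
k=37  ~~++~~~~~
~+~~+~~~~
^~+~~+~~~
++~~~+~~~
~~~++~~~~
~~~~~~~~~
k=38  ~~++~~~~~
~+~~+~~~~
+>+~~+~~~
++~~~+~~~
~~~++~~~~
~~~~~~~~~
k=39  ~~++~~~~~
~+~~+~~~~
+++~~+~~~
+v~~~+~~~
~~~++~~~~
~~~~~~~~~

3,1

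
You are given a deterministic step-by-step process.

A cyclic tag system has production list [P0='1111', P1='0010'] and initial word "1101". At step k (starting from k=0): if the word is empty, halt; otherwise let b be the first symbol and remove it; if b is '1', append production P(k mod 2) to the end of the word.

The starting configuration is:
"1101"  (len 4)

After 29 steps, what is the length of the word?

47

k=0  "1101"  (len 4)
k=1  "1011111"  (len 7)
k=2  "0111110010"  (len 10)
k=3  "111110010"  (len 9)
k=4  "111100100010"  (len 12)
k=5  "111001000101111"  (len 15)
k=6  "110010001011110010"  (len 18)
k=7  "100100010111100101111"  (len 21)
k=8  "001000101111001011110010"  (len 24)
k=9  "01000101111001011110010"  (len 23)
k=10  "1000101111001011110010"  (len 22)
k=11  "0001011110010111100101111"  (len 25)
k=12  "001011110010111100101111"  (len 24)
k=13  "01011110010111100101111"  (len 23)
k=14  "1011110010111100101111"  (len 22)
k=15  "0111100101111001011111111"  (len 25)
k=16  "111100101111001011111111"  (len 24)
k=17  "111001011110010111111111111"  (len 27)
k=18  "110010111100101111111111110010"  (len 30)
k=19  "100101111001011111111111100101111"  (len 33)
k=20  "001011110010111111111111001011110010"  (len 36)
k=21  "01011110010111111111111001011110010"  (len 35)
k=22  "1011110010111111111111001011110010"  (len 34)
k=23  "0111100101111111111110010111100101111"  (len 37)
k=24  "111100101111111111110010111100101111"  (len 36)
k=25  "111001011111111111100101111001011111111"  (len 39)
k=26  "110010111111111111001011110010111111110010"  (len 42)
k=27  "100101111111111110010111100101111111100101111"  (len 45)
k=28  "001011111111111100101111001011111111001011110010"  (len 48)
k=29  "01011111111111100101111001011111111001011110010"  (len 47)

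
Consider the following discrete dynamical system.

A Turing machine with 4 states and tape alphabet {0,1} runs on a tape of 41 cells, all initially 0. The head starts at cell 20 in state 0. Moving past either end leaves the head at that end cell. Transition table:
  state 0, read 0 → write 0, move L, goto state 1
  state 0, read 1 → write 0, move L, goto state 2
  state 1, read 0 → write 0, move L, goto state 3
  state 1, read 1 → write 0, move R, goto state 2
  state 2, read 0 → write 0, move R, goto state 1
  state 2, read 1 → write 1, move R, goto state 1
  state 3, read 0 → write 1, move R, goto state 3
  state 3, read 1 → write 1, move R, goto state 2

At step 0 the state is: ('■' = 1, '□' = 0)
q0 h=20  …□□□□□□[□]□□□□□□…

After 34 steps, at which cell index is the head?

gen 0: q0 h=20  …□□□□□□[□]□□□□□□…
gen 1: q1 h=19  …□□□□□□[□]□□□□□□…
gen 2: q3 h=18  …□□□□□□[□]□□□□□□…
gen 3: q3 h=19  …□□□□□■[□]□□□□□□…
gen 4: q3 h=20  …□□□□■■[□]□□□□□□…
gen 5: q3 h=21  …□□□■■■[□]□□□□□□…
gen 6: q3 h=22  …□□■■■■[□]□□□□□□…
gen 7: q3 h=23  …□■■■■■[□]□□□□□□…
gen 8: q3 h=24  …■■■■■■[□]□□□□□□…
gen 9: q3 h=25  …■■■■■■[□]□□□□□□…
gen 10: q3 h=26  …■■■■■■[□]□□□□□□…
gen 11: q3 h=27  …■■■■■■[□]□□□□□□…
gen 12: q3 h=28  …■■■■■■[□]□□□□□□…
gen 13: q3 h=29  …■■■■■■[□]□□□□□□…
gen 14: q3 h=30  …■■■■■■[□]□□□□□□…
gen 15: q3 h=31  …■■■■■■[□]□□□□□□…
gen 16: q3 h=32  …■■■■■■[□]□□□□□□…
gen 17: q3 h=33  …■■■■■■[□]□□□□□□…
gen 18: q3 h=34  …■■■■■■[□]□□□□□□|
gen 19: q3 h=35  …■■■■■■[□]□□□□□|
gen 20: q3 h=36  …■■■■■■[□]□□□□|
gen 21: q3 h=37  …■■■■■■[□]□□□|
gen 22: q3 h=38  …■■■■■■[□]□□|
gen 23: q3 h=39  …■■■■■■[□]□|
gen 24: q3 h=40  …■■■■■■[□]|
gen 25: q3 h=40  …■■■■■■[■]|
gen 26: q2 h=40  …■■■■■■[■]|
gen 27: q1 h=40  …■■■■■■[■]|
gen 28: q2 h=40  …■■■■■■[□]|
gen 29: q1 h=40  …■■■■■■[□]|
gen 30: q3 h=39  …■■■■■■[■]□|
gen 31: q2 h=40  …■■■■■■[□]|
gen 32: q1 h=40  …■■■■■■[□]|
gen 33: q3 h=39  …■■■■■■[■]□|
gen 34: q2 h=40  …■■■■■■[□]|

40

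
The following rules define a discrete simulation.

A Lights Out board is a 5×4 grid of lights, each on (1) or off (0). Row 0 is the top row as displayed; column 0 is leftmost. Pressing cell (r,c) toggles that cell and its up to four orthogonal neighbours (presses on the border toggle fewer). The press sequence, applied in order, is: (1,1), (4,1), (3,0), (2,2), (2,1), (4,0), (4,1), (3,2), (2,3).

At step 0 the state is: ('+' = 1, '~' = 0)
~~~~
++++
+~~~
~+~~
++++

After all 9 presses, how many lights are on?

7

k=0  ~~~~
++++
+~~~
~+~~
++++
k=1  ~+~~
~~~+
++~~
~+~~
++++
k=2  ~+~~
~~~+
++~~
~~~~
~~~+
k=3  ~+~~
~~~+
~+~~
++~~
+~~+
k=4  ~+~~
~~++
~~++
+++~
+~~+
k=5  ~+~~
~+++
++~+
+~+~
+~~+
k=6  ~+~~
~+++
++~+
~~+~
~+~+
k=7  ~+~~
~+++
++~+
~++~
+~++
k=8  ~+~~
~+++
++++
~~~+
+~~+
k=9  ~+~~
~++~
++~~
~~~~
+~~+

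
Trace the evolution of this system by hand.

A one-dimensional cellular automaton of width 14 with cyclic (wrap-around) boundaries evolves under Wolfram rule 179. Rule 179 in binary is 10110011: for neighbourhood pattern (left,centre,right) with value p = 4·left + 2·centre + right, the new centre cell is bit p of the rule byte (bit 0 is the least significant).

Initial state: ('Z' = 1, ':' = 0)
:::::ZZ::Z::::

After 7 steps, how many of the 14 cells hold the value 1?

[0] :::::ZZ::Z::::
[1] ZZZZZ::ZZ:ZZZZ
[2] ZZZZ:ZZ::Z:ZZZ
[3] ZZZ:Z::ZZ:Z:ZZ
[4] ZZ:Z:ZZ::Z:Z:Z
[5] Z:Z:Z::ZZ:Z:Z:
[6] :Z:Z:ZZ::Z:Z:Z
[7] Z:Z:Z::ZZ:Z:Z:

7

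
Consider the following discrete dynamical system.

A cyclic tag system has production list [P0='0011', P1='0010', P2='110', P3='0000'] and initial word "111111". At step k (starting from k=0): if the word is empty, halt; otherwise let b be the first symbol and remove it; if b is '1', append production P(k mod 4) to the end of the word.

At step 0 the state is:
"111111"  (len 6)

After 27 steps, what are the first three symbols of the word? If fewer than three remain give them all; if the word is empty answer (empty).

t=0: "111111"  (len 6)
t=1: "111110011"  (len 9)
t=2: "111100110010"  (len 12)
t=3: "11100110010110"  (len 14)
t=4: "11001100101100000"  (len 17)
t=5: "10011001011000000011"  (len 20)
t=6: "00110010110000000110010"  (len 23)
t=7: "0110010110000000110010"  (len 22)
t=8: "110010110000000110010"  (len 21)
t=9: "100101100000001100100011"  (len 24)
t=10: "001011000000011001000110010"  (len 27)
t=11: "01011000000011001000110010"  (len 26)
t=12: "1011000000011001000110010"  (len 25)
t=13: "0110000000110010001100100011"  (len 28)
t=14: "110000000110010001100100011"  (len 27)
t=15: "10000000110010001100100011110"  (len 29)
t=16: "00000001100100011001000111100000"  (len 32)
t=17: "0000001100100011001000111100000"  (len 31)
t=18: "000001100100011001000111100000"  (len 30)
t=19: "00001100100011001000111100000"  (len 29)
t=20: "0001100100011001000111100000"  (len 28)
t=21: "001100100011001000111100000"  (len 27)
t=22: "01100100011001000111100000"  (len 26)
t=23: "1100100011001000111100000"  (len 25)
t=24: "1001000110010001111000000000"  (len 28)
t=25: "0010001100100011110000000000011"  (len 31)
t=26: "010001100100011110000000000011"  (len 30)
t=27: "10001100100011110000000000011"  (len 29)

100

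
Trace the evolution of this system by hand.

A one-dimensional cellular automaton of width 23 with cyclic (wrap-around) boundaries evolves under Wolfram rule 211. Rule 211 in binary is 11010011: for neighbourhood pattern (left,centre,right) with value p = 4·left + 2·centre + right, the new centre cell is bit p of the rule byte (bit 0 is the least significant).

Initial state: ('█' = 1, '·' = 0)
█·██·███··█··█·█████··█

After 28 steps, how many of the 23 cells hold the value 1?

[0] █·██·███··█··█·█████··█
[1] █··█··████·██···██████·
[2] ·██·██·███··████·█████·
[3] █·█··█··████·███··█████
[4] █··██·██·███··████·████
[5] ███·█··█··████·███··███
[6] ███··██·██·███··████·██
[7] █████·█··█··████·███··█
[8] █████··██·██·███··████·
[9] ·██████·█··█··████·███·
[10] █·█████··██·██·███··███
[11] █··██████·█··█··████·██
[12] ███·█████··██·██·███··█
[13] ███··██████·█··█··████·
[14] ·████·█████··██·██·███·
[15] █·███··██████·█··█··███
[16] █··████·█████··██·██·██
[17] ███·███··██████·█··█··█
[18] ███··████·█████··██·██·
[19] ·████·███··██████·█··█·
[20] █·███··████·█████··██·█
[21] █··████·███··██████·█··
[22] ·██·███··████·█████··██
[23] ··█··████·███··██████·█
[24] ██·██·███··████·█████··
[25] ·█··█··████·███··██████
[26] ··██·██·███··████·█████
[27] ██·█··█··████·███··████
[28] ██··██·██·███··████·███

16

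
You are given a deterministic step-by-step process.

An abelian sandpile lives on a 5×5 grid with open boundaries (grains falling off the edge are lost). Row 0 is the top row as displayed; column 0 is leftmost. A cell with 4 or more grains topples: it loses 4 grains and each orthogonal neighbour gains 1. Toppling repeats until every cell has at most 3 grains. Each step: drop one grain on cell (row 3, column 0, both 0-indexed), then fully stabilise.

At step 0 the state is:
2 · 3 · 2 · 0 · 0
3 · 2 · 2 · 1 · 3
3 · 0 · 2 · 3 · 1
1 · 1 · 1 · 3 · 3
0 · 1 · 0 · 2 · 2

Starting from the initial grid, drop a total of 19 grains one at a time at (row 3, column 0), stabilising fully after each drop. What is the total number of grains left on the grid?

49

k=0  2 · 3 · 2 · 0 · 0
3 · 2 · 2 · 1 · 3
3 · 0 · 2 · 3 · 1
1 · 1 · 1 · 3 · 3
0 · 1 · 0 · 2 · 2
k=1  2 · 3 · 2 · 0 · 0
3 · 2 · 2 · 1 · 3
3 · 0 · 2 · 3 · 1
2 · 1 · 1 · 3 · 3
0 · 1 · 0 · 2 · 2
k=2  2 · 3 · 2 · 0 · 0
3 · 2 · 2 · 1 · 3
3 · 0 · 2 · 3 · 1
3 · 1 · 1 · 3 · 3
0 · 1 · 0 · 2 · 2
k=3  3 · 3 · 2 · 0 · 0
0 · 3 · 2 · 1 · 3
1 · 1 · 2 · 3 · 1
1 · 2 · 1 · 3 · 3
1 · 1 · 0 · 2 · 2
k=4  3 · 3 · 2 · 0 · 0
0 · 3 · 2 · 1 · 3
1 · 1 · 2 · 3 · 1
2 · 2 · 1 · 3 · 3
1 · 1 · 0 · 2 · 2
k=5  3 · 3 · 2 · 0 · 0
0 · 3 · 2 · 1 · 3
1 · 1 · 2 · 3 · 1
3 · 2 · 1 · 3 · 3
1 · 1 · 0 · 2 · 2
k=6  3 · 3 · 2 · 0 · 0
0 · 3 · 2 · 1 · 3
2 · 1 · 2 · 3 · 1
0 · 3 · 1 · 3 · 3
2 · 1 · 0 · 2 · 2
k=7  3 · 3 · 2 · 0 · 0
0 · 3 · 2 · 1 · 3
2 · 1 · 2 · 3 · 1
1 · 3 · 1 · 3 · 3
2 · 1 · 0 · 2 · 2
k=8  3 · 3 · 2 · 0 · 0
0 · 3 · 2 · 1 · 3
2 · 1 · 2 · 3 · 1
2 · 3 · 1 · 3 · 3
2 · 1 · 0 · 2 · 2
k=9  3 · 3 · 2 · 0 · 0
0 · 3 · 2 · 1 · 3
2 · 1 · 2 · 3 · 1
3 · 3 · 1 · 3 · 3
2 · 1 · 0 · 2 · 2
k=10  3 · 3 · 2 · 0 · 0
0 · 3 · 2 · 1 · 3
3 · 2 · 2 · 3 · 1
1 · 0 · 2 · 3 · 3
3 · 2 · 0 · 2 · 2
k=11  3 · 3 · 2 · 0 · 0
0 · 3 · 2 · 1 · 3
3 · 2 · 2 · 3 · 1
2 · 0 · 2 · 3 · 3
3 · 2 · 0 · 2 · 2
k=12  3 · 3 · 2 · 0 · 0
0 · 3 · 2 · 1 · 3
3 · 2 · 2 · 3 · 1
3 · 0 · 2 · 3 · 3
3 · 2 · 0 · 2 · 2
k=13  3 · 3 · 2 · 0 · 0
1 · 3 · 2 · 1 · 3
0 · 3 · 2 · 3 · 1
2 · 1 · 2 · 3 · 3
0 · 3 · 0 · 2 · 2
k=14  3 · 3 · 2 · 0 · 0
1 · 3 · 2 · 1 · 3
0 · 3 · 2 · 3 · 1
3 · 1 · 2 · 3 · 3
0 · 3 · 0 · 2 · 2
k=15  3 · 3 · 2 · 0 · 0
1 · 3 · 2 · 1 · 3
1 · 3 · 2 · 3 · 1
0 · 2 · 2 · 3 · 3
1 · 3 · 0 · 2 · 2
k=16  3 · 3 · 2 · 0 · 0
1 · 3 · 2 · 1 · 3
1 · 3 · 2 · 3 · 1
1 · 2 · 2 · 3 · 3
1 · 3 · 0 · 2 · 2
k=17  3 · 3 · 2 · 0 · 0
1 · 3 · 2 · 1 · 3
1 · 3 · 2 · 3 · 1
2 · 2 · 2 · 3 · 3
1 · 3 · 0 · 2 · 2
k=18  3 · 3 · 2 · 0 · 0
1 · 3 · 2 · 1 · 3
1 · 3 · 2 · 3 · 1
3 · 2 · 2 · 3 · 3
1 · 3 · 0 · 2 · 2
k=19  3 · 3 · 2 · 0 · 0
1 · 3 · 2 · 1 · 3
2 · 3 · 2 · 3 · 1
0 · 3 · 2 · 3 · 3
2 · 3 · 0 · 2 · 2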